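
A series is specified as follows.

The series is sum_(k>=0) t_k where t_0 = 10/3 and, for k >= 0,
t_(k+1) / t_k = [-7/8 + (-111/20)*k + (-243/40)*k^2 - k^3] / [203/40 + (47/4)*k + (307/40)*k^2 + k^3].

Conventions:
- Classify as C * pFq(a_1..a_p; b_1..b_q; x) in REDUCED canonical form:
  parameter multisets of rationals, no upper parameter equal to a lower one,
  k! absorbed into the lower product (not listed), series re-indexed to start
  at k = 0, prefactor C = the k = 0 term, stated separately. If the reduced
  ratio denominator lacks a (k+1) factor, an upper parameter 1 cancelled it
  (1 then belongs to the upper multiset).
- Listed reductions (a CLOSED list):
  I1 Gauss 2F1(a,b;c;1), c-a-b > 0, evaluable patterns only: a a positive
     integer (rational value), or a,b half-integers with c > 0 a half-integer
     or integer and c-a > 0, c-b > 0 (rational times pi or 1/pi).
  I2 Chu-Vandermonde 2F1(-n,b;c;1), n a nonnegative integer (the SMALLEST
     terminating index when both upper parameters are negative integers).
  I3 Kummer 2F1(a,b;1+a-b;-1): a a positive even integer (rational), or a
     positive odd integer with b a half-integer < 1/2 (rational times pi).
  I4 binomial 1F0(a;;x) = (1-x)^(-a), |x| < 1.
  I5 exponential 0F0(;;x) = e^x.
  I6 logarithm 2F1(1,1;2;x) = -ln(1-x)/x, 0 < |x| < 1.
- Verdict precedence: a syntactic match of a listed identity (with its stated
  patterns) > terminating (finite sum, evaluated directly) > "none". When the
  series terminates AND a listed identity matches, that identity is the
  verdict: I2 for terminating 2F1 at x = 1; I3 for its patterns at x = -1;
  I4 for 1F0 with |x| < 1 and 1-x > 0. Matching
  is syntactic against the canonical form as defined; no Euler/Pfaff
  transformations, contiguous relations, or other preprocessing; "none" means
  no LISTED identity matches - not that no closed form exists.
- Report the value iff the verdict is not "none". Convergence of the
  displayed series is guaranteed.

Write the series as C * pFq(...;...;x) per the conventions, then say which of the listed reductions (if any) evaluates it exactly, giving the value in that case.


At argument -1: a 2F1 with upper {1/5, 5}, lower {29/5}, scaled by C = 10/3. Verdict: none (x = -1): each listed identity misses the multisets {1/5, 5} ; {29/5}.

Key step: x = (-1) and factor the ratio over Q (C = 10/3): negated roots = parameters.
Term ratio: r(k) = (-1) * (k+1/5) (k+5) / [(k+29/5) (k+1)] - rational in k. x = (-1); t_0 = 10/3; negate the roots.


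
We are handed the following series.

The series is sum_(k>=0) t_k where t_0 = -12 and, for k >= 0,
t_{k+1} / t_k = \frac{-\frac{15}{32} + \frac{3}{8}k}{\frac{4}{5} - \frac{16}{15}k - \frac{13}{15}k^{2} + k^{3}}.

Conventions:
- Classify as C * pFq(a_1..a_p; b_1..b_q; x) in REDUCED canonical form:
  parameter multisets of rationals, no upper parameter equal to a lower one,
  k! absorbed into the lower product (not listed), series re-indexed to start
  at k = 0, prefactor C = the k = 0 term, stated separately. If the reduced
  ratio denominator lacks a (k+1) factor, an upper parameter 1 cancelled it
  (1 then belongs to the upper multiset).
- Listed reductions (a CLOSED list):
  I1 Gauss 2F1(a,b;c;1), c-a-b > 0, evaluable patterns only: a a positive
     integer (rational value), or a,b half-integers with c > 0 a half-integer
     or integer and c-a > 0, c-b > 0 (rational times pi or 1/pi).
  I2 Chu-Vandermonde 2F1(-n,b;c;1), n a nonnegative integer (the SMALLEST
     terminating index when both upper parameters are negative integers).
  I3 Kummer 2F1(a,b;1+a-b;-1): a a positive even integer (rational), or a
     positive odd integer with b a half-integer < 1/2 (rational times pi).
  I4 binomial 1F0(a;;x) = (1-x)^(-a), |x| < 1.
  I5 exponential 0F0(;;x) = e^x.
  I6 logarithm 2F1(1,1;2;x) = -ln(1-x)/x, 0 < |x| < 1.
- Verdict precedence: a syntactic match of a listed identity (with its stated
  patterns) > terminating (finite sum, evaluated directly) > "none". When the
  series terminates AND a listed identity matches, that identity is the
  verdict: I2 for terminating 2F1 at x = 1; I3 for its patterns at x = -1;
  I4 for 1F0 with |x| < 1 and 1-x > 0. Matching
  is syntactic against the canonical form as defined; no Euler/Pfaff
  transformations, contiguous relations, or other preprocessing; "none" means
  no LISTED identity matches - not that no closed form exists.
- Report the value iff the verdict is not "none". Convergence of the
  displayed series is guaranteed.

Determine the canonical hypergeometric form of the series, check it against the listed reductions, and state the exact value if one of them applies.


x = \frac{3}{8} here; the reduced form reads 1F2, upper {-\frac{5}{4}}, lower {-\frac{6}{5}, -\frac{2}{3}}, C = -12. Verdict: none. Every listed pattern misses the 1F2 form at \frac{3}{8}, upper {-\frac{5}{4}}.

First insight: with t_0 = -12, roots of the ratio polynomials (C = -12) are the negated parameters.
Ratio: r(k) = \frac{3}{8} * (k-\frac{5}{4}) / [(k-\frac{6}{5}) (k-\frac{2}{3}) (k+1)] - rational in k, leading ratio \frac{3}{8}; with t_0 = -12, classification follows.


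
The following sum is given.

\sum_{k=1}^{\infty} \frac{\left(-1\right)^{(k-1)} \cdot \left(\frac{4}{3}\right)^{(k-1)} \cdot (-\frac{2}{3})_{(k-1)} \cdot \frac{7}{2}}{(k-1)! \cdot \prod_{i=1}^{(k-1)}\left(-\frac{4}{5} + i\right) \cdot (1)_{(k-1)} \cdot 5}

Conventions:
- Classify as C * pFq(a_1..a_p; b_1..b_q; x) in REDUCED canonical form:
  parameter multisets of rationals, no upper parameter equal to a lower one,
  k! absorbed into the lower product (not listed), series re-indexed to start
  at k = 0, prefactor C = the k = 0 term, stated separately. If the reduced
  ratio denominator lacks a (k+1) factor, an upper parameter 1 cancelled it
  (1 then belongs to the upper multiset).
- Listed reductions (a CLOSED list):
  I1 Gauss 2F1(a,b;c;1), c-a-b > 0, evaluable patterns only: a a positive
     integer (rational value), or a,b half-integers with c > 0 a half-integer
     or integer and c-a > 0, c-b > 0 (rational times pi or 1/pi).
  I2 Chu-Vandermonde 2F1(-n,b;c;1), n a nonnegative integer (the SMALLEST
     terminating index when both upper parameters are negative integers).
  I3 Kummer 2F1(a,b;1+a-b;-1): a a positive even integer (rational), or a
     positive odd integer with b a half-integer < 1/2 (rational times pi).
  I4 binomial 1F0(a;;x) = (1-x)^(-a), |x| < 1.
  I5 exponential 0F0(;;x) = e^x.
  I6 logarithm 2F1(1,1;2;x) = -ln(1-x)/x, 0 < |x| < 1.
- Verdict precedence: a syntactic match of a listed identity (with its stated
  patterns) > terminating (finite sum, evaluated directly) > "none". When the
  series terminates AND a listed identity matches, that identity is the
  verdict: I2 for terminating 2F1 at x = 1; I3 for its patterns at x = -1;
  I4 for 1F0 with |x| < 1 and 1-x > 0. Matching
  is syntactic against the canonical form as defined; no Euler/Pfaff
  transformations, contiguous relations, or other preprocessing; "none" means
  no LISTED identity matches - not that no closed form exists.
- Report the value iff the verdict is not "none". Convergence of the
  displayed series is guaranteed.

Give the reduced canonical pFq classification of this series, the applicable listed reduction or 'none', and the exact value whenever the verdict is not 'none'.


Classification (C = \frac{7}{10}): 1F2 with upper {-\frac{2}{3}}, lower {\frac{1}{5}, 1}, argument x = -\frac{4}{3}. Verdict: none - this 1F2 at x = -\frac{4}{3} matches no listed pattern, and upper {-\frac{2}{3}} holds no stopper.

Structural cue: from the first term \frac{7}{10}: the (-1)^k factor (C = 7/10, x = -4/3) folds into the argument's sign.
Step ratio: r(k) = -\frac{4}{3} * (k-\frac{2}{3}) / [(k+\frac{1}{5}) (k+1) (k+1)] ; factor over Q: parameters, x = -\frac{4}{3}, and C = \frac{7}{10}.


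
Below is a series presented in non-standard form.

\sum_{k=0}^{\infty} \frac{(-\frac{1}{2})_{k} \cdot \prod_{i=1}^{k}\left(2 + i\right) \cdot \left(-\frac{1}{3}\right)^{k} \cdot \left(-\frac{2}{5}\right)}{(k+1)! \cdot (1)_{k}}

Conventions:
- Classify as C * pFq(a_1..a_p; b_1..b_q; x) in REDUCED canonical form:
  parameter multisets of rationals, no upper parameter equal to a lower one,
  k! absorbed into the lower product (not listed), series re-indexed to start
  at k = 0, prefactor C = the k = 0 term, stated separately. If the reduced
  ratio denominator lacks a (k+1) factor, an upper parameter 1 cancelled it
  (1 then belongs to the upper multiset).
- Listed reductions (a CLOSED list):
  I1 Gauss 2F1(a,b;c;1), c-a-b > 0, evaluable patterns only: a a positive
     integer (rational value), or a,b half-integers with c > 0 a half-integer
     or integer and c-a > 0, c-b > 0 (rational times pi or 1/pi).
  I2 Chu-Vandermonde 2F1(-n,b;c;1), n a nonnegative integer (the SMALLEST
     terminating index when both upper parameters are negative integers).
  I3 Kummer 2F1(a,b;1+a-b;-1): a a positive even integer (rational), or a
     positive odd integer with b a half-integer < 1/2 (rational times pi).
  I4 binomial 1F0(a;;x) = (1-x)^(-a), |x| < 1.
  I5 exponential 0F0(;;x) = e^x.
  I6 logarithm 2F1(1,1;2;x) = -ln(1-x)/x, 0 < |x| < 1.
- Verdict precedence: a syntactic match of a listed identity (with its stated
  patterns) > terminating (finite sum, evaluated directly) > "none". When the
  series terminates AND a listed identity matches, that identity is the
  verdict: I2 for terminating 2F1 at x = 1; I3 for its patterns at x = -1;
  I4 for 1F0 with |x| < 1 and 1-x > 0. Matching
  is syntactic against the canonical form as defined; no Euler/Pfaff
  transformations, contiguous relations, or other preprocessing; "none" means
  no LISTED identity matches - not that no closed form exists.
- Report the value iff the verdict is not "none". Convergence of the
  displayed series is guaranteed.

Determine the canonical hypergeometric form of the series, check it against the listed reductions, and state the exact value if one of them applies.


Reduced: x = -\frac{1}{3}, 2F1, upper = {-\frac{1}{2}, 3}, lower = {2}, C = -\frac{2}{5}. Verdict: none. No listed pattern accepts 2F1(-\frac{1}{2}, 3; 2; -\frac{1}{3}).

Key step: t_0 being -\frac{2}{5}, (1)_k (C = -2/5, x = -1/3) is k! itself.
Ratio: r(k) = -\frac{1}{3} * (k-\frac{1}{2}) (k+3) / [(k+2) (k+1)] - rational in k. x = -\frac{1}{3}; t_0 = -\frac{2}{5}; negate the roots.


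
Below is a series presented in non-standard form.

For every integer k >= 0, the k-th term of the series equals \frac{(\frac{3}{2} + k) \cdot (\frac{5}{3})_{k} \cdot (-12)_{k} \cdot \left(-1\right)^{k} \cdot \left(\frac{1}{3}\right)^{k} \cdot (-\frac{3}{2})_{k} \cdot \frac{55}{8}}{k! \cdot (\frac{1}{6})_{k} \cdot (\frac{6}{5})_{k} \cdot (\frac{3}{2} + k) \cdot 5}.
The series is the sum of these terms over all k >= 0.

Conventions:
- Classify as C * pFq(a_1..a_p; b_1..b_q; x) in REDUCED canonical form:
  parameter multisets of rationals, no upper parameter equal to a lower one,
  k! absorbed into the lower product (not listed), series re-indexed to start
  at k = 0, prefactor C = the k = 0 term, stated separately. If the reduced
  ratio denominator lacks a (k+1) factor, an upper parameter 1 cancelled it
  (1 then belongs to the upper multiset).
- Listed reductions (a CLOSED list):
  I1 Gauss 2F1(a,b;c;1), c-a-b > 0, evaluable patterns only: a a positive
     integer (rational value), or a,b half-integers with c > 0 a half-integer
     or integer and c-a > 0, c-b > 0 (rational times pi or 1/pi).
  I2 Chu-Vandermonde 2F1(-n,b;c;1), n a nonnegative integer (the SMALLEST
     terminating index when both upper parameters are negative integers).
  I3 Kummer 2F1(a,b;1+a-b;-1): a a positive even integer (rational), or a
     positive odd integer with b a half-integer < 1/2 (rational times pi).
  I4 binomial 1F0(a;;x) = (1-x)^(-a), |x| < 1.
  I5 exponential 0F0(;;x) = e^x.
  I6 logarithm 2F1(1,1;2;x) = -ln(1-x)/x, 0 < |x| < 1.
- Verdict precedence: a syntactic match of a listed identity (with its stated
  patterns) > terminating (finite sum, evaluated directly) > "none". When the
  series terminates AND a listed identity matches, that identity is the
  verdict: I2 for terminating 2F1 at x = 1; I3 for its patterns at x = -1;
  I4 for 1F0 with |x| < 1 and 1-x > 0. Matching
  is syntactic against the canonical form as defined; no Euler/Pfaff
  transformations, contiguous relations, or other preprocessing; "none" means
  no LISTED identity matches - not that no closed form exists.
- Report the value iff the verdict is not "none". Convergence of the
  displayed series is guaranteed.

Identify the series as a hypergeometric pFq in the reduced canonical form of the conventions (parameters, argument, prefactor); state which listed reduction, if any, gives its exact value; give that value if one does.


With C = \frac{11}{8}: the canonical form is 3F2(-12, -\frac{3}{2}, \frac{5}{3}; \frac{1}{6}, \frac{6}{5}; -\frac{1}{3}). Verdict: terminating (-12 upstairs). 13 nonzero terms in all; added directly. Its exact value is \frac{1202599328722407236996441}{42154277015603847986073}.

Key observation: t_0 being \frac{11}{8}, the factor k + 3/2 cancels (top and bottom), leaving C = 11/8.
Term ratio: r(k) = -\frac{1}{3} * (k-12) (k-\frac{3}{2}) (k+\frac{5}{3}) / [(k+\frac{1}{6}) (k+\frac{6}{5}) (k+1)] - rational in k, leading ratio -\frac{1}{3}; with t_0 = \frac{11}{8}, classification follows.


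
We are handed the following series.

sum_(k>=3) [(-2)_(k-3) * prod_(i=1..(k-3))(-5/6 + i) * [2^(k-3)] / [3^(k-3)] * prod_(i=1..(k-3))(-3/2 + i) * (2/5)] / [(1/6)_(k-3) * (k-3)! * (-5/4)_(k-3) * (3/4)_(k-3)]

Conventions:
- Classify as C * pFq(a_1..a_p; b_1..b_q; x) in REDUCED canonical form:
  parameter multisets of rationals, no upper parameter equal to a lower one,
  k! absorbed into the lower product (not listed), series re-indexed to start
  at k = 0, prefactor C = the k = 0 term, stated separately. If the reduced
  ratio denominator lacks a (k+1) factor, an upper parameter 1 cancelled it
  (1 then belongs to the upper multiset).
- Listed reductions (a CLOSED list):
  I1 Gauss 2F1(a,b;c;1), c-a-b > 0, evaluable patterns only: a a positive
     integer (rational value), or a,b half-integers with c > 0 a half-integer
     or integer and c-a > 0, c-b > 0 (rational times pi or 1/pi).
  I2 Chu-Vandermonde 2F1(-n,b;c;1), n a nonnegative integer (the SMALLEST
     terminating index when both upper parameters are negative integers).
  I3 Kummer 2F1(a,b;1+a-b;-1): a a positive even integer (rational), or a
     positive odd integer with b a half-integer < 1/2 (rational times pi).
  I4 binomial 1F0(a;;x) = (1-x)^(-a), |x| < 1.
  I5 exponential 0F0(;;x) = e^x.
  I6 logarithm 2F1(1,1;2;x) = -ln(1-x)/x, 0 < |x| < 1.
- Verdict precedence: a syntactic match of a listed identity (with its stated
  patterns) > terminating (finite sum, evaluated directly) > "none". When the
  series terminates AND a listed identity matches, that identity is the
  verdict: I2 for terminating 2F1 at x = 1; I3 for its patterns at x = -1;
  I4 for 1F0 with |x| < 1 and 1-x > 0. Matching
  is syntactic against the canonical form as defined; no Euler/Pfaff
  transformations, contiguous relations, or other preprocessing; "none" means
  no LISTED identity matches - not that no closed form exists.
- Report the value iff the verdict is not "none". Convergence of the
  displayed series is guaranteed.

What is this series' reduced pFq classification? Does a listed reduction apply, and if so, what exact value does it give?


With C = 2/5: the canonical form is 2F2(-2, -1/2; -5/4, 3/4; 2/3). Verdict: terminating - no listed pattern fits, but -2 in the upper list cuts the series at k = 2; direct evaluation. Exact value: 34/4725.

First insight: from the first term 2/5: the running product (prefactor 2/5) telescopes to a rising factorial.
Adjacent-term ratio: r(k) = (2/3) * (k-2) (k-1/2) / [(k-5/4) (k+3/4) (k+1)] ; factor over Q: parameters, x = (2/3), and C = 2/5.


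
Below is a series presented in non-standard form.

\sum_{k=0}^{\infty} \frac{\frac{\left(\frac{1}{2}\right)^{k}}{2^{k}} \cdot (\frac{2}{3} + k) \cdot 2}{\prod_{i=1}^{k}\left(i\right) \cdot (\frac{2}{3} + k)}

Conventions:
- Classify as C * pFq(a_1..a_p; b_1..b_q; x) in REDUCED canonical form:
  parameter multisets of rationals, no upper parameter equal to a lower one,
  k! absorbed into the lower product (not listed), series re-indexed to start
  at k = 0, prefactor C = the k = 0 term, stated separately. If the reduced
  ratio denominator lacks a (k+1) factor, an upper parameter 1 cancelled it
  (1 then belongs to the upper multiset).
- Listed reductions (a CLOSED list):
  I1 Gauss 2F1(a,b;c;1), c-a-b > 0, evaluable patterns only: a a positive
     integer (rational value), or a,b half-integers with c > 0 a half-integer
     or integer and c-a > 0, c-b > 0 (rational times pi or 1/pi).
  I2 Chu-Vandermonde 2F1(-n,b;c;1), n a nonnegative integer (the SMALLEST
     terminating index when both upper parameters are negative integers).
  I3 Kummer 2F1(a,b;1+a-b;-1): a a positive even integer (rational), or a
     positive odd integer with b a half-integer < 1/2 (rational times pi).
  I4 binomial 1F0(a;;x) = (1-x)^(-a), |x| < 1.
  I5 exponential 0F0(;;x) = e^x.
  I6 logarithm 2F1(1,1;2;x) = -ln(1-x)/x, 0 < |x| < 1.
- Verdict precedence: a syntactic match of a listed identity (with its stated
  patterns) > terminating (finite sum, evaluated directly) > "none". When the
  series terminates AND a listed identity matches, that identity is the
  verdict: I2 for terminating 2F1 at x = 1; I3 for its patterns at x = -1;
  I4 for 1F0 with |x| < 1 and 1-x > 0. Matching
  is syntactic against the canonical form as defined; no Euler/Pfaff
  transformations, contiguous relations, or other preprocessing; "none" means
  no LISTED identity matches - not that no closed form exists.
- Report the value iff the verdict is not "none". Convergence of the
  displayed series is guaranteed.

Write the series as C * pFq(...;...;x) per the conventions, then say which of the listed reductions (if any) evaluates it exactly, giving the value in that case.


Key step: with t_0 = 2, the product of the first k integers (prefactor 2) is k!.
Step ratio: r(k) = \frac{1}{4} * 1 / [(k+1)] ; factor over Q: parameters, x = \frac{1}{4}, and C = 2.

The series (x = \frac{1}{4}) is 0F0: upper {-}, lower {-}, prefactor 2. Verdict (x = \frac{1}{4}): the I5 exponential reduction applies (the 0F0 exponential series at x = \frac{1}{4}). Exact value: 2 \cdot e^{\frac{1}{4}}.


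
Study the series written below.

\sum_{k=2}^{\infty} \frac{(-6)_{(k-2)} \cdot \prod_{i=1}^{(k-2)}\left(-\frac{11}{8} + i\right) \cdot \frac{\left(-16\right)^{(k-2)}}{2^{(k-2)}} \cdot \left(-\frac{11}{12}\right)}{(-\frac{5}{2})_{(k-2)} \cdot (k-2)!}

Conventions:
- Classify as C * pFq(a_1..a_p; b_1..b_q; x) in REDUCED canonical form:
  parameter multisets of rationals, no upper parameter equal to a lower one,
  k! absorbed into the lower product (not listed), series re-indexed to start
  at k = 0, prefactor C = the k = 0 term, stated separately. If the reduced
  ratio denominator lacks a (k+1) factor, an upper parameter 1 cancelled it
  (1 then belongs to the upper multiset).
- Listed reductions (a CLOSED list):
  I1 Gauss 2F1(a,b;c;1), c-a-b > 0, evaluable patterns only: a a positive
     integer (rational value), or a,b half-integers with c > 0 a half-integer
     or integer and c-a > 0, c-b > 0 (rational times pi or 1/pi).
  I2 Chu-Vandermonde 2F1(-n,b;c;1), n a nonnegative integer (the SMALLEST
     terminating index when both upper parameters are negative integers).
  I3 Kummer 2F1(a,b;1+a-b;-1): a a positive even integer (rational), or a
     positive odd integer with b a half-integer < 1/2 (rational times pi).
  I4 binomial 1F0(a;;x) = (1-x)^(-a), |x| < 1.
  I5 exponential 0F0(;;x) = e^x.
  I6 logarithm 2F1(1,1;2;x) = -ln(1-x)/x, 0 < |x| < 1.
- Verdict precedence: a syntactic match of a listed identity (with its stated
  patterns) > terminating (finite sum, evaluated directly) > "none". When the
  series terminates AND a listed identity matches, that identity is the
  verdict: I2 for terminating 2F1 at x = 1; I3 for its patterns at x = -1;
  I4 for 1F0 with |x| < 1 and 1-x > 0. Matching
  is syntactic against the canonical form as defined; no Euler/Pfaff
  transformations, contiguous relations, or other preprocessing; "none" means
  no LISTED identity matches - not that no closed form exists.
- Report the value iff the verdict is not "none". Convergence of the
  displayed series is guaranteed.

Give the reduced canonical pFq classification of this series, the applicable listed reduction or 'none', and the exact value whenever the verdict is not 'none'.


Key step: x = -8 and the running product (prefactor -11/12) telescopes to a rising factorial.
Term ratio: r(k) = -8 * (k-6) (k-\frac{3}{8}) / [(k-\frac{5}{2}) (k+1)] - rational; roots negated = parameters, x = -8, C = -\frac{11}{12}.

Reduced: x = -8, 2F1, upper = {-6, -\frac{3}{8}}, lower = {-\frac{5}{2}}, C = -\frac{11}{12}. Verdict: terminating - the sum ends at index 6 because -6 is a negative integer; exact evaluation follows. Its exact value is -\frac{33441221}{20}.


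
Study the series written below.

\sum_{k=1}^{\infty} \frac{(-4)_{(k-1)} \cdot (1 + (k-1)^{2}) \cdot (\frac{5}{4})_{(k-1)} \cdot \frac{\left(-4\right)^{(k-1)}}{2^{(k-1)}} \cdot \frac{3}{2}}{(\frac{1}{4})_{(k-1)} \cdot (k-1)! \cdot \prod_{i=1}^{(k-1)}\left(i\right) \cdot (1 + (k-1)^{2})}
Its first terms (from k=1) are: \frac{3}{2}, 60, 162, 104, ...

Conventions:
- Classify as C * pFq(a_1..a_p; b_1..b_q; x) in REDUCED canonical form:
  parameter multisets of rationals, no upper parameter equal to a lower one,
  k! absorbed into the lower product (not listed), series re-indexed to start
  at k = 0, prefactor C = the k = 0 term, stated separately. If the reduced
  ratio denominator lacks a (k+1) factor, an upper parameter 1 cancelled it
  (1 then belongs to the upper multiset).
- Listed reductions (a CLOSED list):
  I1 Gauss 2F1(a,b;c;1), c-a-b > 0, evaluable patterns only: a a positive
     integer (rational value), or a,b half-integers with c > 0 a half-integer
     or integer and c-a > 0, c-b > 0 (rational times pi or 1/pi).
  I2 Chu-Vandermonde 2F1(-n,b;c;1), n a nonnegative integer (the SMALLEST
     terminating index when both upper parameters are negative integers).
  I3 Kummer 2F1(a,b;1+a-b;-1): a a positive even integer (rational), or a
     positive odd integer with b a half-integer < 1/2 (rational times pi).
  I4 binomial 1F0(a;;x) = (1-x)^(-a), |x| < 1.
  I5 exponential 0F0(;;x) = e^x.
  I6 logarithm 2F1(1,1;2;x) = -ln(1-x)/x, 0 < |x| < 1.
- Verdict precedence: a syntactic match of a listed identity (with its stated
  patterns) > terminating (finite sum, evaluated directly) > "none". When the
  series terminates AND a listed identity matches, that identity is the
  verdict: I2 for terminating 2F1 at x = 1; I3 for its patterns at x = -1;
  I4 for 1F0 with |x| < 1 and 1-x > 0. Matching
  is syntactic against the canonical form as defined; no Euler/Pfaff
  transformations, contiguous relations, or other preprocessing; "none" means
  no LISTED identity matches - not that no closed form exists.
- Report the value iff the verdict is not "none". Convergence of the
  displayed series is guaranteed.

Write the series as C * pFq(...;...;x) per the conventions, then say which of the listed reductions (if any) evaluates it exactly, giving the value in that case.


Canonical form: C = \frac{3}{2} times 2F2 with upper {-4, \frac{5}{4}}, lower {\frac{1}{4}, 1}, x = -2. Verdict: terminating - upper parameter -4 makes this a finite sum (last index 4), evaluated exactly. Hence: \frac{689}{2}.

The tell: t_0 being \frac{3}{2}, the lower running product (C = 3/2, x = -2) is a rising factorial.
Step ratio: r(k) = -2 * (k-4) (k+\frac{5}{4}) / [(k+\frac{1}{4}) (k+1) (k+1)] - poly over poly, x = -2 from leading terms; C = \frac{3}{2} at k = 0.


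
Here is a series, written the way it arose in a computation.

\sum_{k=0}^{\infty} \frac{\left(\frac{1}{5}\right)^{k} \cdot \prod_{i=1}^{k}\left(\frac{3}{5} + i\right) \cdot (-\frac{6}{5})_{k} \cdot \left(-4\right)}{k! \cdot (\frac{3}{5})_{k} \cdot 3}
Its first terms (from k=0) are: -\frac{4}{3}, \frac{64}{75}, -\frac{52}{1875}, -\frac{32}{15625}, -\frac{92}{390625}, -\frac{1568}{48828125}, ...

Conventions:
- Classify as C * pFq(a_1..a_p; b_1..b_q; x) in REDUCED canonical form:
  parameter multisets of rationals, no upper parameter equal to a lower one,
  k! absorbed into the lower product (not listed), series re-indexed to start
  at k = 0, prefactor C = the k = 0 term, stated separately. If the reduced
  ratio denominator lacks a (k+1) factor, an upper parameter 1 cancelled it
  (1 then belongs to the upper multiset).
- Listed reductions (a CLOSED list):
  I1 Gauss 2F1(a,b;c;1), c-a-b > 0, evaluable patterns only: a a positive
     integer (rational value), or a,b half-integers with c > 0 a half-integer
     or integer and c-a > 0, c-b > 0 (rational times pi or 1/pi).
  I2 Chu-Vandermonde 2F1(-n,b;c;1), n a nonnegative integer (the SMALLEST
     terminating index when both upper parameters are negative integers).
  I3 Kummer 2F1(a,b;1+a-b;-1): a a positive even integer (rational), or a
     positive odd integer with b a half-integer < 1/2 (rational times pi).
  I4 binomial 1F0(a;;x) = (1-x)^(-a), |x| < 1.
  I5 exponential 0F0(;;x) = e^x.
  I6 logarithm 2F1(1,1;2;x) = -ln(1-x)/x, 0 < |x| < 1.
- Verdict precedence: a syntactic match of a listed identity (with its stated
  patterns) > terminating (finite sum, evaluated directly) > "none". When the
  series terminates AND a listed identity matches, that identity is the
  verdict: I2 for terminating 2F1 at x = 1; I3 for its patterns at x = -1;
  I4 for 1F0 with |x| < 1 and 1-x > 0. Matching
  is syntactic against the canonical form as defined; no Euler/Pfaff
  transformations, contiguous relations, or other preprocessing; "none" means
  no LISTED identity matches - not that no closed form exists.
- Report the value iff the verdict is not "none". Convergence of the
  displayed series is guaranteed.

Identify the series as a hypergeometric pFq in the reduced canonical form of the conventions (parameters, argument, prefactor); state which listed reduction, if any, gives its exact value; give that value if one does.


With C = -\frac{4}{3}: the canonical form is 2F1(-\frac{6}{5}, \frac{8}{5}; \frac{3}{5}; \frac{1}{5}). Verdict: none (x = \frac{1}{5}): each listed identity misses the multisets {-\frac{6}{5}, \frac{8}{5}} ; {\frac{3}{5}}.

First insight: t_0 being -\frac{4}{3}, the constant factors (C = -4/3) combine into one prefactor.
Term ratio: r(k) = \frac{1}{5} * (k-\frac{6}{5}) (k+\frac{8}{5}) / [(k+\frac{3}{5}) (k+1)] - poly over poly, x = \frac{1}{5} from leading terms; C = -\frac{4}{3} at k = 0.


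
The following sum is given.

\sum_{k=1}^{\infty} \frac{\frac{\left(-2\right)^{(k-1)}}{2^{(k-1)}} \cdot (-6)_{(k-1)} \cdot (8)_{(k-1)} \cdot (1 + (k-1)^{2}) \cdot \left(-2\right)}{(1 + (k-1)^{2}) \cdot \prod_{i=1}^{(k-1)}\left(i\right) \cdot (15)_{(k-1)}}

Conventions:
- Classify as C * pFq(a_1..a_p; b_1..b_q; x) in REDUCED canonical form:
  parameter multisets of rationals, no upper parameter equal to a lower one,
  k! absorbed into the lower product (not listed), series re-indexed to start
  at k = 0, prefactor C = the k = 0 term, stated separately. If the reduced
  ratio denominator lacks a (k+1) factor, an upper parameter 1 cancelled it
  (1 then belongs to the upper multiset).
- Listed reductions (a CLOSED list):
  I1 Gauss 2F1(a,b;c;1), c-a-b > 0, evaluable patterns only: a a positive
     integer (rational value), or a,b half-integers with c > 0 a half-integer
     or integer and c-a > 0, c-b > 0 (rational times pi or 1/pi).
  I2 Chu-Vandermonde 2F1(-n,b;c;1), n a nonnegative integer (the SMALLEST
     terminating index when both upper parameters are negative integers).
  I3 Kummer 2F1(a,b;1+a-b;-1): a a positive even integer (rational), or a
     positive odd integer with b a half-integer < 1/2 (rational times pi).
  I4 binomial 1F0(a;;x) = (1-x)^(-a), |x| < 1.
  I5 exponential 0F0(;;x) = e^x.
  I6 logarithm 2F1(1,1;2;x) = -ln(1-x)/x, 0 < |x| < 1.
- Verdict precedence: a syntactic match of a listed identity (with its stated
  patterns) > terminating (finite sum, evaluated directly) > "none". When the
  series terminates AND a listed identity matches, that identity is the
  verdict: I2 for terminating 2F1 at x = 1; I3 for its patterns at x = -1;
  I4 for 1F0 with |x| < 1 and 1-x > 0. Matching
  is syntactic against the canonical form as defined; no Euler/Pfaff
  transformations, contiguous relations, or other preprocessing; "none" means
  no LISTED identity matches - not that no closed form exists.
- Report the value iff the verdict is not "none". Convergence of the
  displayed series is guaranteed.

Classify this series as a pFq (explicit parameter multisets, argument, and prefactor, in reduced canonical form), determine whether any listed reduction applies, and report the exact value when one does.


x = -1 here; the reduced form reads 2F1, upper {-6, 8}, lower {15}, C = -2. Verdict: Kummer (I3) applies (x = -1; c = 15 equals 1+a-b for upper {-6, 8}: listed pattern). Its exact value is -\frac{143}{5}.

Structural cue: t_0 being -2, the two k-th powers (C = -2, x = -1) combine into one argument.
Consecutive-term ratio: r(k) = -1 * (k-6) (k+8) / [(k+15) (k+1)] - rational in k, leading ratio -1; with t_0 = -2, classification follows.


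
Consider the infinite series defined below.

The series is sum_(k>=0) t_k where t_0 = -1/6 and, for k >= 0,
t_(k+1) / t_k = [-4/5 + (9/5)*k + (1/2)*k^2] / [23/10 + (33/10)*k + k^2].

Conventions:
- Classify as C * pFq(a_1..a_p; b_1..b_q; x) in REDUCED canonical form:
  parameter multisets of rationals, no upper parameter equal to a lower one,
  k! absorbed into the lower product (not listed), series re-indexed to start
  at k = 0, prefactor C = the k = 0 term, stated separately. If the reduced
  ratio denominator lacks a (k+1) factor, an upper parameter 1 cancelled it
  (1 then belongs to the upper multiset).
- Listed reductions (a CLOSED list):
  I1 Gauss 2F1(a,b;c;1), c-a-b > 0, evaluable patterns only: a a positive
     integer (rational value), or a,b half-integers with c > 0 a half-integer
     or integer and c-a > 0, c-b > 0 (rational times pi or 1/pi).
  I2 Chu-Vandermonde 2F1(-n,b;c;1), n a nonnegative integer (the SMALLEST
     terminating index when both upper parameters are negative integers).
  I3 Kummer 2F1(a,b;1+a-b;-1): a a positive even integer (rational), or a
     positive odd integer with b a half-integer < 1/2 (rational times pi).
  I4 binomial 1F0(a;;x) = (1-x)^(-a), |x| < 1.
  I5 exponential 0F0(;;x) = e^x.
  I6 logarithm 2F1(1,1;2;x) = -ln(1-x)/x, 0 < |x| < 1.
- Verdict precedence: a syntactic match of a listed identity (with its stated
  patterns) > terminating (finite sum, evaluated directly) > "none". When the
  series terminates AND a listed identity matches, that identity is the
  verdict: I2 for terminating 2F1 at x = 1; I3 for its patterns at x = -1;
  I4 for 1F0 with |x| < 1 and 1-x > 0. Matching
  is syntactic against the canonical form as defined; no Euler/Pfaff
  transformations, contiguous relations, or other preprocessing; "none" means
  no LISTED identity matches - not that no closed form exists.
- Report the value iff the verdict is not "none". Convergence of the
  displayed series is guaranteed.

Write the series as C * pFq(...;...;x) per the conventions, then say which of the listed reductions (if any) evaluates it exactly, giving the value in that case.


With C = -1/6: the canonical form is 2F1(-2/5, 4; 23/10; 1/2). Verdict: none. Every listed pattern misses the 2F1 form at 1/2, upper {-2/5, 4}.

First insight: t_0 being -1/6, factor the ratio over Q (C = -1/6, x = 1/2): negated roots = parameters.
Consecutive-term ratio: r(k) = (1/2) * (k-2/5) (k+4) / [(k+23/10) (k+1)] - poly over poly, x = (1/2) from leading terms; C = -1/6 at k = 0.


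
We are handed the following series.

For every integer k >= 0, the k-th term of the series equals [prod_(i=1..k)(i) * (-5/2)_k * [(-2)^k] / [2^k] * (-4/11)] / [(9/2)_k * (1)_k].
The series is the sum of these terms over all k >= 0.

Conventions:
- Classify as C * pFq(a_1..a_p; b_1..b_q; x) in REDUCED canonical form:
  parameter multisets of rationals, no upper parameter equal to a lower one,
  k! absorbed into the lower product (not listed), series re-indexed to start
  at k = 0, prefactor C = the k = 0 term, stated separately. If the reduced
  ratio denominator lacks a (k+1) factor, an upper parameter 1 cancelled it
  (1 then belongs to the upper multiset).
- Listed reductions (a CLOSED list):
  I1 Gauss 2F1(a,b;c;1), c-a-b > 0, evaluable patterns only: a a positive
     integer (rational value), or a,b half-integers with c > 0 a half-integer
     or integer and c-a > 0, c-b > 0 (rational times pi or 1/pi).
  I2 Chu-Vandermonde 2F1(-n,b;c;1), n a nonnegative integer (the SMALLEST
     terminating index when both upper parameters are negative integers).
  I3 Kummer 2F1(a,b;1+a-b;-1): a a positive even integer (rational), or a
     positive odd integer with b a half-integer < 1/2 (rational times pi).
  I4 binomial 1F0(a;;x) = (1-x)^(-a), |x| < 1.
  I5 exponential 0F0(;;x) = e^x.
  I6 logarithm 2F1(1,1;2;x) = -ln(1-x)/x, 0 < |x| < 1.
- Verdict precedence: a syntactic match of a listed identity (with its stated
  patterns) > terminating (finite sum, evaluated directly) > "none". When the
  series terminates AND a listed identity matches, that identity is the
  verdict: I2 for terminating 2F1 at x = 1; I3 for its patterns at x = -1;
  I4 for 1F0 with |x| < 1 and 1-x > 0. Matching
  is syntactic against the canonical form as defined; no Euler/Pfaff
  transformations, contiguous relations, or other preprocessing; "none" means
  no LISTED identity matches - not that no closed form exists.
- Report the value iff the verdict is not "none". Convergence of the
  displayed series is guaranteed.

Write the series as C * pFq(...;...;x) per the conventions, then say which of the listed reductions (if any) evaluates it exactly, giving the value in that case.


This is -4/11 * 2F1(-5/2, 1; 9/2; -1) in reduced canonical form. Verdict: Kummer (I3) applies (x = -1; c = 9/2 equals 1+a-b for upper {-5/2, 1}: listed pattern). Its exact value is (-35/176) * pi.

Key observation: from the first term -4/11: the running product (C = -4/11, x = -1) telescopes to a rising factorial.
Term ratio: r(k) = (-1) * (k-5/2) (k+1) / [(k+9/2) (k+1)] - rational in k. x = (-1); t_0 = -4/11; negate the roots.


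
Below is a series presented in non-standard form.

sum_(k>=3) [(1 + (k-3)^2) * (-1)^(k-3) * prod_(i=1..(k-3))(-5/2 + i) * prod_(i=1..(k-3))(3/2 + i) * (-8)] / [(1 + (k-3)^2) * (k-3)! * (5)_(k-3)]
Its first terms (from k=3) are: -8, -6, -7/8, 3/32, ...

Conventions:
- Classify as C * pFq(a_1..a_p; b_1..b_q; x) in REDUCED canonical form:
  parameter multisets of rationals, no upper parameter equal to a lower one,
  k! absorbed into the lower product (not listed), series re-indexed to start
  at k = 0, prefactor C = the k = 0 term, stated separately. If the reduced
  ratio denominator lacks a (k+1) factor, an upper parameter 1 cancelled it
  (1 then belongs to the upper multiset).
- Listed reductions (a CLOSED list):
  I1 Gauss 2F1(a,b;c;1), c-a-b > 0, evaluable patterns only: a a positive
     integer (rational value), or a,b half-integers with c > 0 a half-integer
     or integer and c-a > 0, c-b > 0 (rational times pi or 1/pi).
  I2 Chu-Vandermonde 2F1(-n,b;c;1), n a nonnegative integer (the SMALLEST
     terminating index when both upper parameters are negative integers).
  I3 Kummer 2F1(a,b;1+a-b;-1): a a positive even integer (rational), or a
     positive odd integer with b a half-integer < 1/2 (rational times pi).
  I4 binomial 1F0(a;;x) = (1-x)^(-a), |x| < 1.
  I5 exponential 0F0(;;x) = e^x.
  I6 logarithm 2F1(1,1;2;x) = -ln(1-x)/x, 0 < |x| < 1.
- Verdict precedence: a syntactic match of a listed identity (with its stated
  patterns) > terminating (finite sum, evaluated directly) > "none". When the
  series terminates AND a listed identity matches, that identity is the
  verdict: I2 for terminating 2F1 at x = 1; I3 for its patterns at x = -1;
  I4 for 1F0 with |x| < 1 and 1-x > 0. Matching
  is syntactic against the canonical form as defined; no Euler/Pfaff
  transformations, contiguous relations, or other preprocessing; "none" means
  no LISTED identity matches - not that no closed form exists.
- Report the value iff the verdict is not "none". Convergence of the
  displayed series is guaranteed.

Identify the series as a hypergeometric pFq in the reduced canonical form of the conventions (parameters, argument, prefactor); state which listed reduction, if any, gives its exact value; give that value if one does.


The series (x = -1) is 2F1: upper {-3/2, 5/2}, lower {5}, prefactor -8. Verdict: none here - no I1-I6 shape fits x = -1 with lower {5}.

Key observation: from the first term -8: the running product (C = -8, x = -1) telescopes to a rising factorial.
Term ratio: r(k) = (-1) * (k-3/2) (k+5/2) / [(k+5) (k+1)] ; factor over Q: parameters, x = (-1), and C = -8.


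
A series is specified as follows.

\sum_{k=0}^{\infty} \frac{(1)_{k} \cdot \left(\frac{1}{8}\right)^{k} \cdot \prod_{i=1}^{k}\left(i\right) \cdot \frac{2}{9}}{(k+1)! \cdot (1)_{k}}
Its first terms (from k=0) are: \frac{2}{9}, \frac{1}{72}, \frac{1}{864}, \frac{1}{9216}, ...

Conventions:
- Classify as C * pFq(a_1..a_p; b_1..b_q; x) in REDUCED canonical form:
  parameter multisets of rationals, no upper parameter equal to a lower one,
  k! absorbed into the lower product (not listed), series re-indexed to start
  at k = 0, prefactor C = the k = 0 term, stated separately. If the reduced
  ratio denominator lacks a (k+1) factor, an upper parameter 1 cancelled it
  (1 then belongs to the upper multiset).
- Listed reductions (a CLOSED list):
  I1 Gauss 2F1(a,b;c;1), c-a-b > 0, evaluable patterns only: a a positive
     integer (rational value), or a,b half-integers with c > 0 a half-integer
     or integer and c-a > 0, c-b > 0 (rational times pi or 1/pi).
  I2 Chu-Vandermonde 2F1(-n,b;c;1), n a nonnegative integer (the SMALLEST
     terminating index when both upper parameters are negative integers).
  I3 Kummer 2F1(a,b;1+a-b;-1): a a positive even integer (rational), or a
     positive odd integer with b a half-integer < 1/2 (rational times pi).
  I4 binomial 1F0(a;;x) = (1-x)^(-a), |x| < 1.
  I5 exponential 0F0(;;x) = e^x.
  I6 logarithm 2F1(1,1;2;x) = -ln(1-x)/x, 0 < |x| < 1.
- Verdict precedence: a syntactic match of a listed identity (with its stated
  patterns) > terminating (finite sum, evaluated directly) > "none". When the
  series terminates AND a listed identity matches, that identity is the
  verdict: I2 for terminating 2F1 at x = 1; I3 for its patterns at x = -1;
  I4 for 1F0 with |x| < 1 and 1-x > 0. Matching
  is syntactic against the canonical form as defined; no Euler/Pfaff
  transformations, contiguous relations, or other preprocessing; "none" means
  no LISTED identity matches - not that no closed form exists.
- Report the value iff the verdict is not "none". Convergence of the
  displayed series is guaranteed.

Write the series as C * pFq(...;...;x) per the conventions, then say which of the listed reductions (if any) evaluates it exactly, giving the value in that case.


First insight: t_0 being \frac{2}{9}, the denominator's factorial ratio (C = 2/9) is a lower Pochhammer.
Adjacent-term ratio: r(k) = \frac{1}{8} * (k+1) (k+1) / [(k+2) (k+1)] - poly over poly, x = \frac{1}{8} from leading terms; C = \frac{2}{9} at k = 0.

x = \frac{1}{8} here; the reduced form reads 2F1, upper {1, 1}, lower {2}, C = \frac{2}{9}. Verdict: this is logarithm (I6) (the logarithm: parameters (1,1;2), x = \frac{1}{8}). Hence: \left(-\frac{16}{9}\right) \cdot \ln\left(\frac{7}{8}\right).


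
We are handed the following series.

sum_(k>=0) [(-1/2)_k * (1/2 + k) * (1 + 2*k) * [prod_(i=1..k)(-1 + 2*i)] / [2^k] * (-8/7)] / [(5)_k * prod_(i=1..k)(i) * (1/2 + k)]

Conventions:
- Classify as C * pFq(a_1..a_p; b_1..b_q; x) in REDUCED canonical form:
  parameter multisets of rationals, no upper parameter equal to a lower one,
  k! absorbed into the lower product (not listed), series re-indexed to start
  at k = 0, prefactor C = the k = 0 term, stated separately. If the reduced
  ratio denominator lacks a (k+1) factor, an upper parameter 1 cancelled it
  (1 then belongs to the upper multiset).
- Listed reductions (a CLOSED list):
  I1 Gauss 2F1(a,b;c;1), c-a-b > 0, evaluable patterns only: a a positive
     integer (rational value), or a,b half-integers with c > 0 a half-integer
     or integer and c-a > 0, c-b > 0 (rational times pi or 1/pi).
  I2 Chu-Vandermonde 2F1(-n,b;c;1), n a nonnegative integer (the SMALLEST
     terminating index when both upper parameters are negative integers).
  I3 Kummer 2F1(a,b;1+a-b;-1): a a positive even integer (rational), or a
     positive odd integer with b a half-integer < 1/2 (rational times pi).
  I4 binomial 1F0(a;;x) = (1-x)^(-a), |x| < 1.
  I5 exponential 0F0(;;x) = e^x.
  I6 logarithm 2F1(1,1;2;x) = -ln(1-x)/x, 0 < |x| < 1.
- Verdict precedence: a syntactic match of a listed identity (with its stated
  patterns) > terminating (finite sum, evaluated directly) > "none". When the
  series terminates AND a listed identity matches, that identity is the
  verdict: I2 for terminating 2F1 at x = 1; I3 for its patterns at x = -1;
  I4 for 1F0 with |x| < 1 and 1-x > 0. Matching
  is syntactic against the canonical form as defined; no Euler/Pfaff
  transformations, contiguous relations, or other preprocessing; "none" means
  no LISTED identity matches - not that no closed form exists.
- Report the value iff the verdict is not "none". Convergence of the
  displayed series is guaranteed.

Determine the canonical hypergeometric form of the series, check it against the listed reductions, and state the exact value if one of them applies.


With C = -8/7: the canonical form is 2F1(-1/2, 3/2; 5; 1). Verdict: the half-integer Gauss pattern (I1) matches (x = 1; upper {-1/2, 3/2} half-integers, c = 5 in the evaluable pattern). Its exact value is (-32768/11025) / pi.

The tell: from the first term -8/7: the (2k+1) factor (C = -8/7, x = 1) shifts (1/2)_k to (3/2)_k.
Ratio: r(k) = 1 * (k-1/2) (k+3/2) / [(k+5) (k+1)] - rational in k. x = 1; t_0 = -8/7; negate the roots.
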